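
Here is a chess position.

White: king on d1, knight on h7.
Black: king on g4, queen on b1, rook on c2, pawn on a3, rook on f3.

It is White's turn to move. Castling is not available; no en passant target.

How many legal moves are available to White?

White to move; king on d1.
In check: yes, from the black queen on b1.
Legal moves: none.
Count: 0.

0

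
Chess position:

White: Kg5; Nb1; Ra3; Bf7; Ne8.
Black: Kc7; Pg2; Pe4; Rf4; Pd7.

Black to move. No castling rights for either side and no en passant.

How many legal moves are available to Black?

6

Black to move; king on c7.
In check: yes, from the white knight on e8.
Legal moves: Kd8, Kc8, Kb8, Kb7, Kc6, Kb6.
Count: 6.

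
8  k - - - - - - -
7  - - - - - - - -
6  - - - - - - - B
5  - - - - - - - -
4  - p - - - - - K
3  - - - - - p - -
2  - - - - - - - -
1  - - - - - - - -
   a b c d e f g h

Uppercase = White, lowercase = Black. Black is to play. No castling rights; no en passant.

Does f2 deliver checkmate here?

no

After f2: white king on h4; in check: no.
White is not in check, so this cannot be checkmate.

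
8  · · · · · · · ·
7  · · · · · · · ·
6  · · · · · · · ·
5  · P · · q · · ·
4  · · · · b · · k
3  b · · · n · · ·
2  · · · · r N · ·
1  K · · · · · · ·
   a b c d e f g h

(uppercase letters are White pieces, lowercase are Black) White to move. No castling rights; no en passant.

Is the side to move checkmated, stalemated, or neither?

White to move; white king on a1.
In check: yes, from the black queen on e5.
King squares — b1: attacked by Be4; a2: attacked by Re2; b2: attacked by Re2.
Legal moves for White: none.
In check with no legal moves → checkmate.

checkmate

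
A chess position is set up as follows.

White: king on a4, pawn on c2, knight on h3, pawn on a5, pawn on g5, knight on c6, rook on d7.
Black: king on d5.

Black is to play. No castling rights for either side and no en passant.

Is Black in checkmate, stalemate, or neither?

Black to move; black king on d5.
In check: yes, from the white rook on d7.
Legal moves for Black: Ke6, Kxc6, Kc5, Ke4, Kc4.
Black is in check but has 5 legal moves → neither.

neither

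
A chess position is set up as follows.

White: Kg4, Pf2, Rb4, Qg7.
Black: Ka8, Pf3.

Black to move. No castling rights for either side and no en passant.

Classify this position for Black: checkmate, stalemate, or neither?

Black to move; black king on a8.
In check: no.
King squares — a7: attacked by Qg7; b7: attacked by Rb4; b8: attacked by Rb4.
Legal moves for Black: none.
Not in check and no legal moves → stalemate.

stalemate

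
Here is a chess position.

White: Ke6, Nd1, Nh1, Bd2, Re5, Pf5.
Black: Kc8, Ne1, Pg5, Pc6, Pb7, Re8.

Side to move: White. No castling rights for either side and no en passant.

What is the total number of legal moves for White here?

White to move; king on e6.
In check: yes, from the black rook on e8.
Legal moves: Kf7, Kf6, Kd6.
Count: 3.

3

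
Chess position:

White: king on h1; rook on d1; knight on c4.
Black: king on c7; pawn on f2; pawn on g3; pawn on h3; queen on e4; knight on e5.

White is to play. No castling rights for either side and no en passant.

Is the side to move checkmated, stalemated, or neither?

checkmate

White to move; white king on h1.
In check: yes, from the black queen on e4.
King squares — g1: attacked by Pf2; g2: attacked by Ph3; h2: attacked by Pg3.
Legal moves for White: none.
In check with no legal moves → checkmate.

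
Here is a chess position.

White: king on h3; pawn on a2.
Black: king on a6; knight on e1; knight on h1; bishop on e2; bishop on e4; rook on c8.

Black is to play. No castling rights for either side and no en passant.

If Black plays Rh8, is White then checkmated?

After Rh8: white king on h3; in check: yes, from the black rook on h8.
King squares — g2: attacked by Ne1; h2: attacked by Rh8; g3: attacked by Nh1; g4: attacked by Be2; h4: attacked by Rh8.
White has no legal moves → checkmate.

yes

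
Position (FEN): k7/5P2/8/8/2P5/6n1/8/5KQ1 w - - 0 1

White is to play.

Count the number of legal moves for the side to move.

4

White to move; king on f1.
In check: yes, from the black knight on g3.
Legal moves: Kg2, Kf2, Ke1, Qxg3.
Count: 4.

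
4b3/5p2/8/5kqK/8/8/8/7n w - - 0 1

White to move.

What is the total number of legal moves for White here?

0

White to move; king on h5.
In check: yes, from the black queen on g5.
Legal moves: none.
Count: 0.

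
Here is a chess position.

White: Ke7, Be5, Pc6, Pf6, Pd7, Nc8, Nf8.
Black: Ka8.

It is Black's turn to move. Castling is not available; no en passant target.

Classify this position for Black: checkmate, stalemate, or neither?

Black to move; black king on a8.
In check: no.
King squares — a7: attacked by Nc8; b7: attacked by Pc6; b8: attacked by Be5.
Legal moves for Black: none.
Not in check and no legal moves → stalemate.

stalemate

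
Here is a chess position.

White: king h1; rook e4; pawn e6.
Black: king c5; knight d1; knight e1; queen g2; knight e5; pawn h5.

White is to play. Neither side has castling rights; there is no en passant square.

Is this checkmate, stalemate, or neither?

White to move; white king on h1.
In check: yes, from the black queen on g2.
King squares — g1: attacked by Qg2; g2: attacked by Ne1; h2: attacked by Qg2.
Legal moves for White: none.
In check with no legal moves → checkmate.

checkmate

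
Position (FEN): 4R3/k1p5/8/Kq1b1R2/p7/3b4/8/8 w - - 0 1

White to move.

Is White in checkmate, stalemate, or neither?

White to move; white king on a5.
In check: yes, from the black queen on b5.
King squares — a4: attacked by Qb5; b4: attacked by Qb5; b5: attacked by Bd3; a6: attacked by Qb5; b6: attacked by Qb5.
Legal moves for White: none.
In check with no legal moves → checkmate.

checkmate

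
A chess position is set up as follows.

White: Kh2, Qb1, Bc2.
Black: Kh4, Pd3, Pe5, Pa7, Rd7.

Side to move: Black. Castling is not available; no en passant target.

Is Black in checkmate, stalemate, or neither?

Black to move; black king on h4.
In check: no.
Legal moves for Black: Rd8, Rh7, Rg7, Rf7, Re7, Rc7, Rb7, Rd6, Rd5, Rd4, Kh5, Kg5, Kg4, dxc2, a6, e4, d2, a5.
Black has 18 legal moves and is not in check → neither.

neither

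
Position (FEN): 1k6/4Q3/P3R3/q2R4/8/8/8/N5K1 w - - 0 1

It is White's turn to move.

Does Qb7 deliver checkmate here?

yes

After Qb7: black king on b8; in check: yes, from the white queen on b7.
King squares — a7: attacked by Qb7; b7: attacked by Pa6; c7: attacked by Qb7; a8: attacked by Qb7; c8: attacked by Qb7.
Black has no legal moves → checkmate.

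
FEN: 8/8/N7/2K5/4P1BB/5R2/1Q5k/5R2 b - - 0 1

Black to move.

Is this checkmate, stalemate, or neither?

checkmate

Black to move; black king on h2.
In check: yes, from the white queen on b2.
King squares — g1: attacked by Rf1; h1: attacked by Rf1; g2: attacked by Qb2; g3: attacked by Rf3; h3: attacked by Rf3.
Legal moves for Black: none.
In check with no legal moves → checkmate.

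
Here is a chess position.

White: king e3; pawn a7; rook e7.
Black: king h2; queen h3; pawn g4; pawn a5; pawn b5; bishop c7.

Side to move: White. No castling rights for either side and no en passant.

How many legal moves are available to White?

White to move; king on e3.
In check: yes, from the black queen on h3.
Legal moves: Ke4, Kd4, Kf2, Ke2, Kd2.
Count: 5.

5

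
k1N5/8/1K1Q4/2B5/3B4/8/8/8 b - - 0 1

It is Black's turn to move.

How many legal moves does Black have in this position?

Black to move; king on a8.
In check: no.
Legal moves: none.
Count: 0.

0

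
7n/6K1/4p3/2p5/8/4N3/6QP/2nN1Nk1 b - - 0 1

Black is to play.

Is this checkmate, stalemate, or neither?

Black to move; black king on g1.
In check: yes, from the white queen on g2.
King squares — f1: attacked by Qg2; h1: attacked by Qg2; f2: attacked by Nd1; g2: attacked by Ne3; h2: attacked by Nf1.
Legal moves for Black: none.
In check with no legal moves → checkmate.

checkmate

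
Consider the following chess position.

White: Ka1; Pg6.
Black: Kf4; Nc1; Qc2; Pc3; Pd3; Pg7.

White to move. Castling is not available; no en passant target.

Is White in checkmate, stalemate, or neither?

stalemate

White to move; white king on a1.
In check: no.
King squares — b1: attacked by Qc2; a2: attacked by Nc1; b2: attacked by Qc2.
Legal moves for White: none.
Not in check and no legal moves → stalemate.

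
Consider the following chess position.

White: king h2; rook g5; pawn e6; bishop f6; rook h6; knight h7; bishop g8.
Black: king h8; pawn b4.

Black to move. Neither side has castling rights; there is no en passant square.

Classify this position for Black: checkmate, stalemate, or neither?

Black to move; black king on h8.
In check: yes, from the white bishop on f6.
King squares — g7: attacked by Rg5; h7: attacked by Rh6; g8: attacked by Rg5.
Legal moves for Black: none.
In check with no legal moves → checkmate.

checkmate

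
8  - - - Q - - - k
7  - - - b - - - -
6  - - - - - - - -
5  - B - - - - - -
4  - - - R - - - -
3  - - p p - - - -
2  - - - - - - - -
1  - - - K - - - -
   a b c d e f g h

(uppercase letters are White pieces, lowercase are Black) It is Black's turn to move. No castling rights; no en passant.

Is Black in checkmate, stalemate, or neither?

neither

Black to move; black king on h8.
In check: yes, from the white queen on d8.
King squares — g7: available; h7: available; g8: attacked by Qd8.
Legal moves for Black: Kh7, Kg7, Be8.
Black is in check but has 3 legal moves → neither.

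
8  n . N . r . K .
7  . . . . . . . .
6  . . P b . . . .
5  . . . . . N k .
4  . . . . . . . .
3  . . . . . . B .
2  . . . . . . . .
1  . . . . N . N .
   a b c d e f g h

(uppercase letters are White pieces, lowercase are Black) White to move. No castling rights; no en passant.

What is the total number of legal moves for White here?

3

White to move; king on g8.
In check: yes, from the black rook on e8.
Legal moves: Kh7, Kg7, Kf7.
Count: 3.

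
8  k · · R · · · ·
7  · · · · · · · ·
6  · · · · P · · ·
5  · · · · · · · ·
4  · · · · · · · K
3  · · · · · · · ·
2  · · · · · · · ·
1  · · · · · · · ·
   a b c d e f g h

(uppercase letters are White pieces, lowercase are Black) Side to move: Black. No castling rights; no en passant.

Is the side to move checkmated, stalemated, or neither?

Black to move; black king on a8.
In check: yes, from the white rook on d8.
King squares — a7: available; b7: available; b8: attacked by Rd8.
Legal moves for Black: Kb7, Ka7.
Black is in check but has 2 legal moves → neither.

neither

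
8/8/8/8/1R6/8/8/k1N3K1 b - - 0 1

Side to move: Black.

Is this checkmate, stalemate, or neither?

stalemate

Black to move; black king on a1.
In check: no.
King squares — b1: attacked by Rb4; a2: attacked by Nc1; b2: attacked by Rb4.
Legal moves for Black: none.
Not in check and no legal moves → stalemate.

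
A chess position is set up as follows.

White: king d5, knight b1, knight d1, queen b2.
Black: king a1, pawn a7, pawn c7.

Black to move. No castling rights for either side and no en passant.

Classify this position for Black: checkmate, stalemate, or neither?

Black to move; black king on a1.
In check: yes, from the white queen on b2.
King squares — b1: attacked by Qb2; a2: attacked by Qb2; b2: attacked by Nd1.
Legal moves for Black: none.
In check with no legal moves → checkmate.

checkmate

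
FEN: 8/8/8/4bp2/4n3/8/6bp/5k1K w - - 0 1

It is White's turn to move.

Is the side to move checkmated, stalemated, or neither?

White to move; white king on h1.
In check: yes, from the black bishop on g2.
King squares — g1: attacked by Kf1; g2: attacked by Kf1; h2: attacked by Be5.
Legal moves for White: none.
In check with no legal moves → checkmate.

checkmate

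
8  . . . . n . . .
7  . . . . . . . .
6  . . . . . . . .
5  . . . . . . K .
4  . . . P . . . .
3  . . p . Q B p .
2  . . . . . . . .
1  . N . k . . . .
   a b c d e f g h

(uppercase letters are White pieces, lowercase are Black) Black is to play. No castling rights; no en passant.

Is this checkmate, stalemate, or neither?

Black to move; black king on d1.
In check: yes, from the white bishop on f3.
Legal moves for Black: Kc2.
Black is in check but has 1 legal move → neither.

neither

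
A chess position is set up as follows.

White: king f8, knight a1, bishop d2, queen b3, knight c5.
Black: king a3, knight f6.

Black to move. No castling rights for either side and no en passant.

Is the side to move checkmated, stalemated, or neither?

checkmate

Black to move; black king on a3.
In check: yes, from the white queen on b3.
King squares — a2: attacked by Qb3; b2: attacked by Qb3; b3: attacked by Na1; a4: attacked by Qb3; b4: attacked by Bd2.
Legal moves for Black: none.
In check with no legal moves → checkmate.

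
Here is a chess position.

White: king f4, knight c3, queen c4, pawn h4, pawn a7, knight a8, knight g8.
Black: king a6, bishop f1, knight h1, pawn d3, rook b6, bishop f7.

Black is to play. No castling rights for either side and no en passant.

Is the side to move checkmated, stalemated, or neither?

Black to move; black king on a6.
In check: yes, from the white queen on c4.
Legal moves for Black: Kb7, Kxa7, Ka5, Bxc4, Rb5.
Black is in check but has 5 legal moves → neither.

neither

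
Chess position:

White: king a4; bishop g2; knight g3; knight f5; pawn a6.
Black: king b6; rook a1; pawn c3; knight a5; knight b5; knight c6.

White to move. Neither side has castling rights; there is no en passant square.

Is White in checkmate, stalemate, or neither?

checkmate

White to move; white king on a4.
In check: yes, from the black rook on a1.
King squares — a3: attacked by Ra1; b3: attacked by Na5; b4: attacked by Nc6; a5: attacked by Ra1; b5: attacked by Kb6.
Legal moves for White: none.
In check with no legal moves → checkmate.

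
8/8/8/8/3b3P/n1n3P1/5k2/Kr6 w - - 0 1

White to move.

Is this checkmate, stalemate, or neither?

White to move; white king on a1.
In check: yes, from the black rook on b1.
King squares — b1: attacked by Na3; a2: attacked by Nc3; b2: attacked by Rb1.
Legal moves for White: none.
In check with no legal moves → checkmate.

checkmate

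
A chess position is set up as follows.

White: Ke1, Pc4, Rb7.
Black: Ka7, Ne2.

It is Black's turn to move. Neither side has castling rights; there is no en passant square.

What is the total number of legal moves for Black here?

Black to move; king on a7.
In check: yes, from the white rook on b7.
Legal moves: Ka8, Kxb7, Ka6.
Count: 3.

3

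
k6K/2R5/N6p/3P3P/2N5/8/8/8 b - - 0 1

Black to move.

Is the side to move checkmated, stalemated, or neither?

stalemate

Black to move; black king on a8.
In check: no.
King squares — a7: attacked by Rc7; b7: attacked by Rc7; b8: attacked by Na6.
Legal moves for Black: none.
Not in check and no legal moves → stalemate.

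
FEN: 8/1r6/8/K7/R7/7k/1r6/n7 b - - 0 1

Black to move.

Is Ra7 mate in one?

yes

After Ra7: white king on a5; in check: yes, from the black rook on a7.
King squares — a4: own rook; b4: attacked by Rb2; b5: attacked by Rb2; a6: attacked by Ra7; b6: attacked by Rb2.
White has no legal moves → checkmate.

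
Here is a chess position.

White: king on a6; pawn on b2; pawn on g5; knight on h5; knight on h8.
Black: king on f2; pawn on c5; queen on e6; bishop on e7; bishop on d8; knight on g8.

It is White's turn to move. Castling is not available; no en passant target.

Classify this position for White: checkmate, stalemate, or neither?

White to move; white king on a6.
In check: yes, from the black queen on e6.
Legal moves for White: Kb7, Ka7, Kb5.
White is in check but has 3 legal moves → neither.

neither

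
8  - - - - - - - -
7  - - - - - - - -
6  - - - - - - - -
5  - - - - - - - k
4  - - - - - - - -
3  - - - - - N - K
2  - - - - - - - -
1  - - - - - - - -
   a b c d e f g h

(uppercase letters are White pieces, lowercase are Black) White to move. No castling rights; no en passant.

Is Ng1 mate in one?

After Ng1: black king on h5; in check: no.
Black is not in check, so this cannot be checkmate.

no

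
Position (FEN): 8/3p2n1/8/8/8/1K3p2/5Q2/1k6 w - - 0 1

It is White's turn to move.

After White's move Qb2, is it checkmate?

yes

After Qb2: black king on b1; in check: yes, from the white queen on b2.
King squares — a1: attacked by Qb2; c1: attacked by Qb2; a2: attacked by Qb2; b2: attacked by Kb3; c2: attacked by Qb2.
Black has no legal moves → checkmate.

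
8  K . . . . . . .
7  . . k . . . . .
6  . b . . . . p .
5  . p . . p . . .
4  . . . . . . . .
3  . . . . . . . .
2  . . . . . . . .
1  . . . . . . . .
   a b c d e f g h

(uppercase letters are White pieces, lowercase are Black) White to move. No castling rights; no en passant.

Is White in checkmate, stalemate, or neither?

White to move; white king on a8.
In check: no.
King squares — a7: attacked by Bb6; b7: attacked by Kc7; b8: attacked by Kc7.
Legal moves for White: none.
Not in check and no legal moves → stalemate.

stalemate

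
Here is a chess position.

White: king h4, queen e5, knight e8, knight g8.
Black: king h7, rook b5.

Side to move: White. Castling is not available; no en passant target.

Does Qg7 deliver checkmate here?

yes

After Qg7: black king on h7; in check: yes, from the white queen on g7.
King squares — g6: attacked by Qg7; h6: attacked by Qg7; g7: attacked by Ne8; g8: attacked by Qg7; h8: attacked by Qg7.
Black has no legal moves → checkmate.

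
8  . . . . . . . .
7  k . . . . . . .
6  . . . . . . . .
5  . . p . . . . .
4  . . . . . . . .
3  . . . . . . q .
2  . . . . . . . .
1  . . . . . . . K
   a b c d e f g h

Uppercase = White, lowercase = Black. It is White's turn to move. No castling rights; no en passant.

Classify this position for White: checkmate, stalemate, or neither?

stalemate

White to move; white king on h1.
In check: no.
King squares — g1: attacked by Qg3; g2: attacked by Qg3; h2: attacked by Qg3.
Legal moves for White: none.
Not in check and no legal moves → stalemate.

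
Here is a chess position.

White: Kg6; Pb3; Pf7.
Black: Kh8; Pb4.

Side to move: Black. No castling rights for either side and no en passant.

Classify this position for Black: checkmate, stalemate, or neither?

Black to move; black king on h8.
In check: no.
King squares — g7: attacked by Kg6; h7: attacked by Kg6; g8: attacked by Pf7.
Legal moves for Black: none.
Not in check and no legal moves → stalemate.

stalemate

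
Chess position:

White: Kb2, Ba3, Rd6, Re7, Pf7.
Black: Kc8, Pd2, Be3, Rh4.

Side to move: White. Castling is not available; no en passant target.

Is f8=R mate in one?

yes

After f8=R: black king on c8; in check: yes, from the white rook on f8.
King squares — b7: attacked by Re7; c7: attacked by Re7; d7: attacked by Rd6; b8: attacked by Rf8; d8: attacked by Rd6.
Black has no legal moves → checkmate.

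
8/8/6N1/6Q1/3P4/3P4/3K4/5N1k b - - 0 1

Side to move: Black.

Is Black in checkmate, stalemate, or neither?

stalemate

Black to move; black king on h1.
In check: no.
King squares — g1: attacked by Qg5; g2: attacked by Qg5; h2: attacked by Nf1.
Legal moves for Black: none.
Not in check and no legal moves → stalemate.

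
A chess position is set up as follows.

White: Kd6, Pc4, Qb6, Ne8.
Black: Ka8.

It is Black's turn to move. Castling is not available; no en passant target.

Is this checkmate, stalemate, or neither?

Black to move; black king on a8.
In check: no.
King squares — a7: attacked by Qb6; b7: attacked by Qb6; b8: attacked by Qb6.
Legal moves for Black: none.
Not in check and no legal moves → stalemate.

stalemate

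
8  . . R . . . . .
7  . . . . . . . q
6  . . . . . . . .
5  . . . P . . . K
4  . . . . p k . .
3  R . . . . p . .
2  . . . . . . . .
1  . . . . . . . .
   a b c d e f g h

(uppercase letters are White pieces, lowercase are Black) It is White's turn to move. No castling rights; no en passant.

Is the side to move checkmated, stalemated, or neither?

checkmate

White to move; white king on h5.
In check: yes, from the black queen on h7.
King squares — g4: attacked by Kf4; h4: attacked by Qh7; g5: attacked by Kf4; g6: attacked by Qh7; h6: attacked by Qh7.
Legal moves for White: none.
In check with no legal moves → checkmate.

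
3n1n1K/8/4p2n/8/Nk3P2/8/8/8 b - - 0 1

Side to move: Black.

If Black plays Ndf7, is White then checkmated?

After Ndf7: white king on h8; in check: yes, from the black knight on f7.
White has 1 legal reply: Kg7.
In check but a legal move exists → not checkmate.

no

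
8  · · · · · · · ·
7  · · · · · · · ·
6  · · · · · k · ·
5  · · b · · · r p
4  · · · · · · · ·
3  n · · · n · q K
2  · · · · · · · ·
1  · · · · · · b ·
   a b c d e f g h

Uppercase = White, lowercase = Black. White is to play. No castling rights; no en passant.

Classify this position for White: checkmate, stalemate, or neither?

checkmate

White to move; white king on h3.
In check: yes, from the black queen on g3.
King squares — g2: attacked by Ne3; h2: attacked by Bg1; g3: attacked by Rg5; g4: attacked by Ne3; h4: attacked by Qg3.
Legal moves for White: none.
In check with no legal moves → checkmate.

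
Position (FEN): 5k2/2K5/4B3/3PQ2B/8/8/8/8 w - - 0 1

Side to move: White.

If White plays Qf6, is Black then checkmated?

yes

After Qf6: black king on f8; in check: yes, from the white queen on f6.
King squares — e7: attacked by Qf6; f7: attacked by Bh5; g7: attacked by Qf6; e8: attacked by Bh5; g8: attacked by Be6.
Black has no legal moves → checkmate.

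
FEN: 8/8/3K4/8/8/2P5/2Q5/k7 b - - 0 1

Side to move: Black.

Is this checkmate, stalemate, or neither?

stalemate

Black to move; black king on a1.
In check: no.
King squares — b1: attacked by Qc2; a2: attacked by Qc2; b2: attacked by Qc2.
Legal moves for Black: none.
Not in check and no legal moves → stalemate.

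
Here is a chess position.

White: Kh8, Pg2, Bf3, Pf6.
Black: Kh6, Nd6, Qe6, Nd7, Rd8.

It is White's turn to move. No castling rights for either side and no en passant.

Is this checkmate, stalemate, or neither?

White to move; white king on h8.
In check: yes, from the black rook on d8.
King squares — g7: attacked by Kh6; h7: attacked by Kh6; g8: attacked by Qe6.
Legal moves for White: none.
In check with no legal moves → checkmate.

checkmate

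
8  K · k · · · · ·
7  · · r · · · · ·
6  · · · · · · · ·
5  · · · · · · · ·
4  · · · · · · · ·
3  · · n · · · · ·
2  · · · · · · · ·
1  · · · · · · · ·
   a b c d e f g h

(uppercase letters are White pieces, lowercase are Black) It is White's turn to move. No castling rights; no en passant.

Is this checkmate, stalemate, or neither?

White to move; white king on a8.
In check: no.
King squares — a7: attacked by Rc7; b7: attacked by Rc7; b8: attacked by Kc8.
Legal moves for White: none.
Not in check and no legal moves → stalemate.

stalemate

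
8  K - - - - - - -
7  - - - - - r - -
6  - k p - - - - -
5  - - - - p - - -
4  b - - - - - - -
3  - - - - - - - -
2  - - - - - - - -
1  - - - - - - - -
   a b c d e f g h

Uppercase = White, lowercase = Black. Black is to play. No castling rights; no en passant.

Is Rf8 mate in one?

After Rf8: white king on a8; in check: yes, from the black rook on f8.
King squares — a7: attacked by Kb6; b7: attacked by Kb6; b8: attacked by Rf8.
White has no legal moves → checkmate.

yes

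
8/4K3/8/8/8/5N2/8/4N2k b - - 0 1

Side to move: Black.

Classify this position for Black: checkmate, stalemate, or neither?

Black to move; black king on h1.
In check: no.
King squares — g1: attacked by Nf3; g2: attacked by Ne1; h2: attacked by Nf3.
Legal moves for Black: none.
Not in check and no legal moves → stalemate.

stalemate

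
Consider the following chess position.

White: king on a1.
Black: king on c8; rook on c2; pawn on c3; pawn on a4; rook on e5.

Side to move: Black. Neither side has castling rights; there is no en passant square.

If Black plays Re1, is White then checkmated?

After Re1: white king on a1; in check: yes, from the black rook on e1.
King squares — b1: attacked by Re1; a2: attacked by Rc2; b2: attacked by Rc2.
White has no legal moves → checkmate.

yes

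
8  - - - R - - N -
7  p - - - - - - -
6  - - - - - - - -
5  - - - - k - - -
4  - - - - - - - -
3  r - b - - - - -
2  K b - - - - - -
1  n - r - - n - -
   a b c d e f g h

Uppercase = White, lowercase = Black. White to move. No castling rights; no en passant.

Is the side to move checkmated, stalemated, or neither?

checkmate

White to move; white king on a2.
In check: yes, from the black rook on a3.
King squares — a1: attacked by Rc1; b1: attacked by Rc1; b2: attacked by Bc3; a3: attacked by Bb2; b3: attacked by Na1.
Legal moves for White: none.
In check with no legal moves → checkmate.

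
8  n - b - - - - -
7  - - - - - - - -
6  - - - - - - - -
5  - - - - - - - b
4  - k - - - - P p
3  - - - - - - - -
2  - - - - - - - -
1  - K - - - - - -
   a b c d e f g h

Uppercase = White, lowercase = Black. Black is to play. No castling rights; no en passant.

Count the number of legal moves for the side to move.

21

Black to move; king on b4.
In check: no.
Legal moves: Bd7, Bb7, Be6, Ba6, Bf5+, Bcxg4, Nc7, Nb6, Be8, Bf7, Bg6+, Bhxg4, Kc5, Kb5, Ka5, Kc4, Ka4, Kc3, Kb3, Ka3, h3.
Count: 21.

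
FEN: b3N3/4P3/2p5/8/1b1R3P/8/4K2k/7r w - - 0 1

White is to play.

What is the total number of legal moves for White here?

21

White to move; king on e2.
In check: no.
Legal moves: Ng7, Nc7, Nf6, Nd6, Rd8, Rd7, Rd6, Rd5, Rg4, Rf4, Re4, Rc4, Rxb4, Rd3, Rd2, Rd1, Kf3, Ke3, Kd3, Kf2, h5.
Count: 21.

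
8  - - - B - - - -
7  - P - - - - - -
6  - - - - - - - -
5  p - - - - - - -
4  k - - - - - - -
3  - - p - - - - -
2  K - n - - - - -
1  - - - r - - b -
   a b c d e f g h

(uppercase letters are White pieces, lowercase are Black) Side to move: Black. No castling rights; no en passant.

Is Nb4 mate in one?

After Nb4: white king on a2; in check: yes, from the black knight on b4.
King squares — a1: attacked by Rd1; b1: attacked by Rd1; b2: attacked by Pc3; a3: attacked by Ka4; b3: attacked by Ka4.
White has no legal moves → checkmate.

yes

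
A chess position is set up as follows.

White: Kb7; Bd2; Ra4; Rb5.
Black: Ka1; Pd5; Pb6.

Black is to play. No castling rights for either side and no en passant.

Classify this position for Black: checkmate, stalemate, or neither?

Black to move; black king on a1.
In check: yes, from the white rook on a4.
King squares — b1: attacked by Rb5; a2: attacked by Ra4; b2: attacked by Rb5.
Legal moves for Black: none.
In check with no legal moves → checkmate.

checkmate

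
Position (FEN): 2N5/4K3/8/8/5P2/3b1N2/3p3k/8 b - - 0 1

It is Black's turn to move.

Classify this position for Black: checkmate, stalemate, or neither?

neither

Black to move; black king on h2.
In check: yes, from the white knight on f3.
Legal moves for Black: Kh3, Kg3, Kg2, Kh1.
Black is in check but has 4 legal moves → neither.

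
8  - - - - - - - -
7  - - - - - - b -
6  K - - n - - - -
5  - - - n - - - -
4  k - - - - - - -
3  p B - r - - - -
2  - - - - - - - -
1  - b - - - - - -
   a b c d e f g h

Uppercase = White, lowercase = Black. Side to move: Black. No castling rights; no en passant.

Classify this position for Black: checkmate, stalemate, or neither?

neither

Black to move; black king on a4.
In check: yes, from the white bishop on b3.
Legal moves for Black: Kb4, Kxb3, Rxb3.
Black is in check but has 3 legal moves → neither.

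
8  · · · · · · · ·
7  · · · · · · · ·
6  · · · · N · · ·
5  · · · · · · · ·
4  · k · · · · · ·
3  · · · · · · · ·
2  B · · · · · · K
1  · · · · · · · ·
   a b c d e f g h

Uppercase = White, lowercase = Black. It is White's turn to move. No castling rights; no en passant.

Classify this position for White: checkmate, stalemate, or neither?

White to move; white king on h2.
In check: no.
Legal moves for White: Nf8, Nd8, Ng7, Nc7, Ng5, Nc5, Nf4, Nd4, Kh3, Kg3, Kg2, Kh1, Kg1, Bd5, Bc4, Bb3, Bb1.
White has 17 legal moves and is not in check → neither.

neither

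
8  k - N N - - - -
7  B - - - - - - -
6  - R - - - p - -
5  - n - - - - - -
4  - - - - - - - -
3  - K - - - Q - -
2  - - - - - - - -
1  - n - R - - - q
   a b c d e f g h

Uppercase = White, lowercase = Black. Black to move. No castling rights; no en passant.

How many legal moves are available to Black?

Black to move; king on a8.
In check: yes, from the white queen on f3.
Legal moves: Qxf3+.
Count: 1.

1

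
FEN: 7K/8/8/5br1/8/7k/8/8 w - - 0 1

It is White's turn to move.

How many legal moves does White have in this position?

White to move; king on h8.
In check: no.
Legal moves: none.
Count: 0.

0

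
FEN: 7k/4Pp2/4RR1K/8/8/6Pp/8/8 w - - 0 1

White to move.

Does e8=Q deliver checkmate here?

yes

After e8=Q: black king on h8; in check: yes, from the white queen on e8.
King squares — g7: attacked by Kh6; h7: attacked by Kh6; g8: attacked by Qe8.
Black has no legal moves → checkmate.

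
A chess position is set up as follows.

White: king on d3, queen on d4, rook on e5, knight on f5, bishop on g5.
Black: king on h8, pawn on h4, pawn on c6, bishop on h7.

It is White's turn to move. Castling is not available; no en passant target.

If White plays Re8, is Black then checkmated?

yes

After Re8: black king on h8; in check: yes, from the white queen on d4 and the white rook on e8.
King squares — g7: attacked by Qd4; h7: own bishop; g8: attacked by Re8.
Black has no legal moves → checkmate.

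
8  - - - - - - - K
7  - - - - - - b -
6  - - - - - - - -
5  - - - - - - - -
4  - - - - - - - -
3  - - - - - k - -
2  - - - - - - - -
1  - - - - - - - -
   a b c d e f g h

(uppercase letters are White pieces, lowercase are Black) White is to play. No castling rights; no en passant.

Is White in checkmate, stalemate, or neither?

neither

White to move; white king on h8.
In check: yes, from the black bishop on g7.
Legal moves for White: Kg8, Kh7, Kxg7.
White is in check but has 3 legal moves → neither.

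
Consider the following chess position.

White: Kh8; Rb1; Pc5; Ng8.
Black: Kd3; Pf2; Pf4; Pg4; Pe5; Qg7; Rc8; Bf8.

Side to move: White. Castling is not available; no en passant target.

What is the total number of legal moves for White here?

White to move; king on h8.
In check: yes, from the black queen on g7.
Legal moves: none.
Count: 0.

0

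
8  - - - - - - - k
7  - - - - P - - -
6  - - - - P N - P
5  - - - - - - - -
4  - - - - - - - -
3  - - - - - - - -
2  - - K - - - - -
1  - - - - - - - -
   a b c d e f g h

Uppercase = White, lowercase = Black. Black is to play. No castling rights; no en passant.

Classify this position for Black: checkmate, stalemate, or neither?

Black to move; black king on h8.
In check: no.
King squares — g7: attacked by Ph6; h7: attacked by Nf6; g8: attacked by Nf6.
Legal moves for Black: none.
Not in check and no legal moves → stalemate.

stalemate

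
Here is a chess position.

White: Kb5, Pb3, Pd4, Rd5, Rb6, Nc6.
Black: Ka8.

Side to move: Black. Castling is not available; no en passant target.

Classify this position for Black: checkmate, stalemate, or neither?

stalemate

Black to move; black king on a8.
In check: no.
King squares — a7: attacked by Nc6; b7: attacked by Rb6; b8: attacked by Rb6.
Legal moves for Black: none.
Not in check and no legal moves → stalemate.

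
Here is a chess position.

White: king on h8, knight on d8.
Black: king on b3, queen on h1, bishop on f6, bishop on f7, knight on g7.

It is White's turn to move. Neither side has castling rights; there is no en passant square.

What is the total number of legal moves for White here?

White to move; king on h8.
In check: yes, from the black queen on h1.
Legal moves: none.
Count: 0.

0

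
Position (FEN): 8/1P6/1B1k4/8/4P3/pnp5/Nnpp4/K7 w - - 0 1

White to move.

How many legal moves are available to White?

White to move; king on a1.
In check: yes, from the black knight on b3.
Legal moves: none.
Count: 0.

0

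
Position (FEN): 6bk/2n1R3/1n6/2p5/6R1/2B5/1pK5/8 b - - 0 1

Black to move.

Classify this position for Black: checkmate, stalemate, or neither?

Black to move; black king on h8.
In check: yes, from the white bishop on c3.
King squares — g7: attacked by Bc3; h7: attacked by Re7; g8: own bishop.
Legal moves for Black: none.
In check with no legal moves → checkmate.

checkmate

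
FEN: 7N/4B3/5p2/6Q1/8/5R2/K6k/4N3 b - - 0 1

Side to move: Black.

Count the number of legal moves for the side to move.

Black to move; king on h2.
In check: no.
Legal moves: Kh1, fxg5, f5.
Count: 3.

3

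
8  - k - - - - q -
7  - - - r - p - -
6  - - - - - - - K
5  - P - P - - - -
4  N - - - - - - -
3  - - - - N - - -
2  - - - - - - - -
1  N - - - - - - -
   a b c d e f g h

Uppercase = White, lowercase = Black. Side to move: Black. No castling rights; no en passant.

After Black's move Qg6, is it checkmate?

yes

After Qg6: white king on h6; in check: yes, from the black queen on g6.
King squares — g5: attacked by Qg6; h5: attacked by Qg6; g6: attacked by Pf7; g7: attacked by Qg6; h7: attacked by Qg6.
White has no legal moves → checkmate.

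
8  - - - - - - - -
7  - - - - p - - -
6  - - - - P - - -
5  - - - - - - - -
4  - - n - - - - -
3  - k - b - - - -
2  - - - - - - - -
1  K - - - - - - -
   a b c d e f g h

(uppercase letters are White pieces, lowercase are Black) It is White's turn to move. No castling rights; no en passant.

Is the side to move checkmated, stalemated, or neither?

stalemate

White to move; white king on a1.
In check: no.
King squares — b1: attacked by Bd3; a2: attacked by Kb3; b2: attacked by Kb3.
Legal moves for White: none.
Not in check and no legal moves → stalemate.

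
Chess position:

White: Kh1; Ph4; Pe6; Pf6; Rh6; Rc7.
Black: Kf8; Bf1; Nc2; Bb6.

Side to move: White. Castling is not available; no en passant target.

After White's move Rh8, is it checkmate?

yes

After Rh8: black king on f8; in check: yes, from the white rook on h8.
King squares — e7: attacked by Pf6; f7: attacked by Pe6; g7: attacked by Pf6; e8: attacked by Rh8; g8: attacked by Rh8.
Black has no legal moves → checkmate.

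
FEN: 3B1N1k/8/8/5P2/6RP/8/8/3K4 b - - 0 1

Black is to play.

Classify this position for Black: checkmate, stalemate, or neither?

Black to move; black king on h8.
In check: no.
King squares — g7: attacked by Rg4; h7: attacked by Nf8; g8: attacked by Rg4.
Legal moves for Black: none.
Not in check and no legal moves → stalemate.

stalemate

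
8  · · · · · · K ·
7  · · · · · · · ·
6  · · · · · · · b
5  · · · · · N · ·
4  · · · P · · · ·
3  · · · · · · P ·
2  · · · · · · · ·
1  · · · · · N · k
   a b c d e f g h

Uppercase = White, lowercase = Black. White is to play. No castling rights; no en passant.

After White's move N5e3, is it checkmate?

After N5e3: black king on h1; in check: no.
Black is not in check, so this cannot be checkmate.

no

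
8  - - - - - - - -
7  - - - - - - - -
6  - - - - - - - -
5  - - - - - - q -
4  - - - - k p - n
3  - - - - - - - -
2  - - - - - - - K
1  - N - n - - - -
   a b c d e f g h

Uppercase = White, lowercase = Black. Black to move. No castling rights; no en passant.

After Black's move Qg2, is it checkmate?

After Qg2: white king on h2; in check: yes, from the black queen on g2.
King squares — g1: attacked by Qg2; h1: attacked by Qg2; g2: attacked by Nh4; g3: attacked by Qg2; h3: attacked by Qg2.
White has no legal moves → checkmate.

yes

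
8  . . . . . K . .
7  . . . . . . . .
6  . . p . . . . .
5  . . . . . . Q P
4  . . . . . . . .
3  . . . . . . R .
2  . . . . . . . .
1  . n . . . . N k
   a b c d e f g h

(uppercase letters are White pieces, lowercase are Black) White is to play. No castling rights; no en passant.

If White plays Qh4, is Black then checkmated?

yes

After Qh4: black king on h1; in check: yes, from the white queen on h4.
King squares — g1: attacked by Rg3; g2: attacked by Rg3; h2: attacked by Qh4.
Black has no legal moves → checkmate.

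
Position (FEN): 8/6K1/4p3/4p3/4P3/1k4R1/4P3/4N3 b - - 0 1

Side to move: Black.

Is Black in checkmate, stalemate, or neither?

Black to move; black king on b3.
In check: yes, from the white rook on g3.
Legal moves for Black: Kc4, Kb4, Ka4, Kb2, Ka2.
Black is in check but has 5 legal moves → neither.

neither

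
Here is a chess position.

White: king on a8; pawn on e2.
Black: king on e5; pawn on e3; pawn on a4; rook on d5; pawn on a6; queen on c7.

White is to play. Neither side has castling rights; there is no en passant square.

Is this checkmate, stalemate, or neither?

stalemate

White to move; white king on a8.
In check: no.
King squares — a7: attacked by Qc7; b7: attacked by Qc7; b8: attacked by Qc7.
Legal moves for White: none.
Not in check and no legal moves → stalemate.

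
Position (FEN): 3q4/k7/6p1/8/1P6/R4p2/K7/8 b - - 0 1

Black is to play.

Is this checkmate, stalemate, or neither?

neither

Black to move; black king on a7.
In check: yes, from the white rook on a3.
Legal moves for Black: Kb8, Kb7, Kb6, Qa5.
Black is in check but has 4 legal moves → neither.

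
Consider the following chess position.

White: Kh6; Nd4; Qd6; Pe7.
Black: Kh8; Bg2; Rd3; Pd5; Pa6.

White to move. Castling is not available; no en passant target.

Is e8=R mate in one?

yes

After e8=R: black king on h8; in check: yes, from the white rook on e8.
King squares — g7: attacked by Kh6; h7: attacked by Kh6; g8: attacked by Re8.
Black has no legal moves → checkmate.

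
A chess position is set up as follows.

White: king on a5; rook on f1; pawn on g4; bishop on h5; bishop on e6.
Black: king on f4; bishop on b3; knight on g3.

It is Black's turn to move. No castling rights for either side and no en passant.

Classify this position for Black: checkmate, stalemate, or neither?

Black to move; black king on f4.
In check: yes, from the white rook on f1.
King squares — e3: available; f3: attacked by Rf1; g3: own knight; e4: available; g4: attacked by Bh5; e5: available; f5: attacked by Rf1; g5: available.
Legal moves for Black: Kg5, Ke5, Ke4, Ke3, Nxf1.
Black is in check but has 5 legal moves → neither.

neither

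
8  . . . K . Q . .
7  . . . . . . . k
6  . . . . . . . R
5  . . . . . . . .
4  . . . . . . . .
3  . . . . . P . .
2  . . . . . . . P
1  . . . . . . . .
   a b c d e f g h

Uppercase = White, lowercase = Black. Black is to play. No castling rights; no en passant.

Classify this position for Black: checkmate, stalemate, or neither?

Black to move; black king on h7.
In check: yes, from the white rook on h6.
King squares — g6: attacked by Rh6; h6: attacked by Qf8; g7: attacked by Qf8; g8: attacked by Qf8; h8: attacked by Rh6.
Legal moves for Black: none.
In check with no legal moves → checkmate.

checkmate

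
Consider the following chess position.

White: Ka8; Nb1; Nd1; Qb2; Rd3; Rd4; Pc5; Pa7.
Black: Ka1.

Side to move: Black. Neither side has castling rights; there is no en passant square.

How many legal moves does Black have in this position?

0

Black to move; king on a1.
In check: yes, from the white queen on b2.
Legal moves: none.
Count: 0.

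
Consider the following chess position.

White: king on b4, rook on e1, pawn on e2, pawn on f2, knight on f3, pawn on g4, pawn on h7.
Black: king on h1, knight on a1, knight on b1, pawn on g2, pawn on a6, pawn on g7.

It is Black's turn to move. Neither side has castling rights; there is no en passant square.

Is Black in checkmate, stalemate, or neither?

Black to move; black king on h1.
In check: yes, from the white rook on e1.
King squares — g1: attacked by Re1; g2: own pawn; h2: attacked by Nf3.
Legal moves for Black: g1=Q, g1=R, g1=B, g1=N.
Black is in check but has 4 legal moves → neither.

neither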